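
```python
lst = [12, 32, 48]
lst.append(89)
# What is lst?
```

[12, 32, 48, 89]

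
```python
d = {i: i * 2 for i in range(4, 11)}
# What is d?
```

{4: 8, 5: 10, 6: 12, 7: 14, 8: 16, 9: 18, 10: 20}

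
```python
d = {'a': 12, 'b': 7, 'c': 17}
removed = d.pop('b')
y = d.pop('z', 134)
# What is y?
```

After line 1: d = {'a': 12, 'b': 7, 'c': 17}
After line 2 (pop 'b' returns 7): d = {'a': 12, 'c': 17}, removed = 7
After line 3 (pop 'z' missing, returns default 134): d = {'a': 12, 'c': 17}, y = 134

134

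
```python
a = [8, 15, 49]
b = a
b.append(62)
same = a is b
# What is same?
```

After line 1: a = [8, 15, 49]
After line 2 (b = a is an alias, same object): a = [8, 15, 49], b = [8, 15, 49]
After line 3 (b.append mutates the shared list): a = [8, 15, 49, 62], b = [8, 15, 49, 62]
After line 4 (same = a is b; same object -> True): same = True

True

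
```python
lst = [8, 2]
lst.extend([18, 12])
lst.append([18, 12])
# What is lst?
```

After line 1: lst = [8, 2]
After line 2 (extend unpacks [18, 12]): lst = [8, 2, 18, 12]
After line 3 (append adds [18, 12] as single element): lst = [8, 2, 18, 12, [18, 12]]

[8, 2, 18, 12, [18, 12]]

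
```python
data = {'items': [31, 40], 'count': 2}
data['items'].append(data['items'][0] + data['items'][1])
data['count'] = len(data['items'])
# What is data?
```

After line 1: data = {'items': [31, 40], 'count': 2}
After line 2 (append 31 + 40 = 71): data = {'items': [31, 40, 71], 'count': 2}
After line 3 (count = len(items) = 3): data = {'items': [31, 40, 71], 'count': 3}

{'items': [31, 40, 71], 'count': 3}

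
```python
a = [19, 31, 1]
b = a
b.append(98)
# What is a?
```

After line 1: a = [19, 31, 1]
After line 2 (b = a is an alias, same object): a = [19, 31, 1], b = [19, 31, 1]
After line 3 (b.append mutates the shared list): a = [19, 31, 1, 98], b = [19, 31, 1, 98]

[19, 31, 1, 98]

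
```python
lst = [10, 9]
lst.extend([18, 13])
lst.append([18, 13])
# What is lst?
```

After line 1: lst = [10, 9]
After line 2 (extend unpacks [18, 13]): lst = [10, 9, 18, 13]
After line 3 (append adds [18, 13] as single element): lst = [10, 9, 18, 13, [18, 13]]

[10, 9, 18, 13, [18, 13]]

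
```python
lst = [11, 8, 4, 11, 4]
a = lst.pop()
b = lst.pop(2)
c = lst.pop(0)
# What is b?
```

After line 1: lst = [11, 8, 4, 11, 4]
After line 2 (pop() -> a = 4): lst = [11, 8, 4, 11]
After line 3 (pop(2) -> b = 4): lst = [11, 8, 11]
After line 4 (pop(0) -> c = 11): lst = [8, 11]

4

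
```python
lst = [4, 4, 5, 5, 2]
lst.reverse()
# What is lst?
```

[2, 5, 5, 4, 4]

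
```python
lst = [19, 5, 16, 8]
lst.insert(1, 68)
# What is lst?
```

[19, 68, 5, 16, 8]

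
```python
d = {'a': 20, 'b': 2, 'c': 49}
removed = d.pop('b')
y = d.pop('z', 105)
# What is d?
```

After line 1: d = {'a': 20, 'b': 2, 'c': 49}
After line 2 (pop 'b' returns 2): d = {'a': 20, 'c': 49}, removed = 2
After line 3 (pop 'z' missing, returns default 105): d = {'a': 20, 'c': 49}, y = 105

{'a': 20, 'c': 49}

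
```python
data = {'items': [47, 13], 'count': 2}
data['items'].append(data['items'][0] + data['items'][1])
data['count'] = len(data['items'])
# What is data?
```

After line 1: data = {'items': [47, 13], 'count': 2}
After line 2 (append 47 + 13 = 60): data = {'items': [47, 13, 60], 'count': 2}
After line 3 (count = len(items) = 3): data = {'items': [47, 13, 60], 'count': 3}

{'items': [47, 13, 60], 'count': 3}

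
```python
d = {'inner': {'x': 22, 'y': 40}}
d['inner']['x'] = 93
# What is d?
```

After line 1: d = {'inner': {'x': 22, 'y': 40}}
After line 2 (inner x overwritten): d = {'inner': {'x': 93, 'y': 40}}

{'inner': {'x': 93, 'y': 40}}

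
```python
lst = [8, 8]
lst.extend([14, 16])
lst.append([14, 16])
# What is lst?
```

After line 1: lst = [8, 8]
After line 2 (extend unpacks [14, 16]): lst = [8, 8, 14, 16]
After line 3 (append adds [14, 16] as single element): lst = [8, 8, 14, 16, [14, 16]]

[8, 8, 14, 16, [14, 16]]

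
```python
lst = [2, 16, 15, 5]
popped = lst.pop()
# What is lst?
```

[2, 16, 15]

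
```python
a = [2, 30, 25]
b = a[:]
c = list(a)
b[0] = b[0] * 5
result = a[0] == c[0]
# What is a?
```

After line 1: a = [2, 30, 25]
After line 2 (b = a[:], copy): a = [2, 30, 25], b = [2, 30, 25]
After line 3 (c = list(a) is a copy, new object): c = [2, 30, 25]
After line 4 (b[0] = 2 * 5 = 10; only b mutates (copy)): a = [2, 30, 25], b = [10, 30, 25], c = [2, 30, 25]
After line 5 (a[0] = 2, c[0] = 2; result = True)

[2, 30, 25]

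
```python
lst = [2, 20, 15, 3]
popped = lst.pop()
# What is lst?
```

[2, 20, 15]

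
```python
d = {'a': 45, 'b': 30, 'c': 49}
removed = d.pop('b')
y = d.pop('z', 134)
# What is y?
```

After line 1: d = {'a': 45, 'b': 30, 'c': 49}
After line 2 (pop 'b' returns 30): d = {'a': 45, 'c': 49}, removed = 30
After line 3 (pop 'z' missing, returns default 134): d = {'a': 45, 'c': 49}, y = 134

134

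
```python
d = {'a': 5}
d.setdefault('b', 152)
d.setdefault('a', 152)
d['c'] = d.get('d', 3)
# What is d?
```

After line 1: d = {'a': 5}
After line 2 (setdefault adds 'b'=152): d = {'a': 5, 'b': 152}
After line 3 (setdefault 'a' no-op, already exists): d = {'a': 5, 'b': 152}
After line 4 (get('d', 3) returns default since 'd' not in d): d = {'a': 5, 'b': 152, 'c': 3}

{'a': 5, 'b': 152, 'c': 3}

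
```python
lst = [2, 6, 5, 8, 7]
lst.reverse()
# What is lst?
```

[7, 8, 5, 6, 2]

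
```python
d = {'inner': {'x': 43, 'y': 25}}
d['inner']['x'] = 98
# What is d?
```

After line 1: d = {'inner': {'x': 43, 'y': 25}}
After line 2 (inner x overwritten): d = {'inner': {'x': 98, 'y': 25}}

{'inner': {'x': 98, 'y': 25}}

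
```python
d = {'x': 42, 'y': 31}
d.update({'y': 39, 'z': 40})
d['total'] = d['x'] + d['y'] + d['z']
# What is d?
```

After line 1: d = {'x': 42, 'y': 31}
After line 2 (y overwritten, z added): d = {'x': 42, 'y': 39, 'z': 40}
After line 3 (total = 42 + 39 + 40 = 121): d = {'x': 42, 'y': 39, 'z': 40, 'total': 121}

{'x': 42, 'y': 39, 'z': 40, 'total': 121}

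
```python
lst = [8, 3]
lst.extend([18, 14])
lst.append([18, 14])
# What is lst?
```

After line 1: lst = [8, 3]
After line 2 (extend unpacks [18, 14]): lst = [8, 3, 18, 14]
After line 3 (append adds [18, 14] as single element): lst = [8, 3, 18, 14, [18, 14]]

[8, 3, 18, 14, [18, 14]]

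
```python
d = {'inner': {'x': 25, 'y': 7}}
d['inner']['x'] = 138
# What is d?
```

After line 1: d = {'inner': {'x': 25, 'y': 7}}
After line 2 (inner x overwritten): d = {'inner': {'x': 138, 'y': 7}}

{'inner': {'x': 138, 'y': 7}}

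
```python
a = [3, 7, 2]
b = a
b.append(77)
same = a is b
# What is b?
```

After line 1: a = [3, 7, 2]
After line 2 (b = a is an alias, same object): a = [3, 7, 2], b = [3, 7, 2]
After line 3 (b.append mutates the shared list): a = [3, 7, 2, 77], b = [3, 7, 2, 77]
After line 4 (same = a is b; same object -> True): same = True

[3, 7, 2, 77]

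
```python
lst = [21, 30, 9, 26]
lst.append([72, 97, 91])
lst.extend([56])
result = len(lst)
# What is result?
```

After line 1: lst = [21, 30, 9, 26]
After line 2 (append adds [72, 97, 91] as single element): lst = [21, 30, 9, 26, [72, 97, 91]]
After line 3 (extend unpacks [56], adds 56): lst = [21, 30, 9, 26, [72, 97, 91], 56]
After line 4: result = len(lst) = 6

6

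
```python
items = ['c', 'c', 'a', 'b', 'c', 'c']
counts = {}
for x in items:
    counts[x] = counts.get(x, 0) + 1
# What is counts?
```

Initial: counts = {}, items = ['c', 'c', 'a', 'b', 'c', 'c']
See 'c': counts = {'c': 1}
See 'c': counts = {'c': 2}
See 'a': counts = {'c': 2, 'a': 1}
See 'b': counts = {'c': 2, 'a': 1, 'b': 1}
See 'c': counts = {'c': 3, 'a': 1, 'b': 1}
See 'c': counts = {'c': 4, 'a': 1, 'b': 1}

{'c': 4, 'a': 1, 'b': 1}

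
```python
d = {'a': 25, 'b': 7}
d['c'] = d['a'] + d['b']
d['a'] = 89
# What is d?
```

After line 1: d = {'a': 25, 'b': 7}
After line 2 (d['c'] = 25 + 7): d = {'a': 25, 'b': 7, 'c': 32}
After line 3: d = {'a': 89, 'b': 7, 'c': 32}

{'a': 89, 'b': 7, 'c': 32}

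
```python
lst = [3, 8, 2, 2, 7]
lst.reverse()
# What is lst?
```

[7, 2, 2, 8, 3]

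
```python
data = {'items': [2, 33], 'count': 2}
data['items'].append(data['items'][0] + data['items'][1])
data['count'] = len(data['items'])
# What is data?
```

After line 1: data = {'items': [2, 33], 'count': 2}
After line 2 (append 2 + 33 = 35): data = {'items': [2, 33, 35], 'count': 2}
After line 3 (count = len(items) = 3): data = {'items': [2, 33, 35], 'count': 3}

{'items': [2, 33, 35], 'count': 3}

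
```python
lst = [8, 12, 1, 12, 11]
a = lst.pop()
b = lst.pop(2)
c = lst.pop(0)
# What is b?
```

After line 1: lst = [8, 12, 1, 12, 11]
After line 2 (pop() -> a = 11): lst = [8, 12, 1, 12]
After line 3 (pop(2) -> b = 1): lst = [8, 12, 12]
After line 4 (pop(0) -> c = 8): lst = [12, 12]

1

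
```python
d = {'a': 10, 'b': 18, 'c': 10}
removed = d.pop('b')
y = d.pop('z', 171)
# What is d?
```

After line 1: d = {'a': 10, 'b': 18, 'c': 10}
After line 2 (pop 'b' returns 18): d = {'a': 10, 'c': 10}, removed = 18
After line 3 (pop 'z' missing, returns default 171): d = {'a': 10, 'c': 10}, y = 171

{'a': 10, 'c': 10}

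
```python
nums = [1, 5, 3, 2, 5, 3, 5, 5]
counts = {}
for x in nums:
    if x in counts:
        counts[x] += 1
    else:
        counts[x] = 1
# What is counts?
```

Initial: counts = {}, nums = [1, 5, 3, 2, 5, 3, 5, 5]
See 1: counts = {1: 1}
See 5: counts = {1: 1, 5: 1}
See 3: counts = {1: 1, 5: 1, 3: 1}
See 2: counts = {1: 1, 5: 1, 3: 1, 2: 1}
See 5: counts = {1: 1, 5: 2, 3: 1, 2: 1}
See 3: counts = {1: 1, 5: 2, 3: 2, 2: 1}
See 5: counts = {1: 1, 5: 3, 3: 2, 2: 1}
See 5: counts = {1: 1, 5: 4, 3: 2, 2: 1}

{1: 1, 5: 4, 3: 2, 2: 1}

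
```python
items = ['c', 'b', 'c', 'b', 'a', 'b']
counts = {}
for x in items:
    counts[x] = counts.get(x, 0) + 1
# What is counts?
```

Initial: counts = {}, items = ['c', 'b', 'c', 'b', 'a', 'b']
See 'c': counts = {'c': 1}
See 'b': counts = {'c': 1, 'b': 1}
See 'c': counts = {'c': 2, 'b': 1}
See 'b': counts = {'c': 2, 'b': 2}
See 'a': counts = {'c': 2, 'b': 2, 'a': 1}
See 'b': counts = {'c': 2, 'b': 3, 'a': 1}

{'c': 2, 'b': 3, 'a': 1}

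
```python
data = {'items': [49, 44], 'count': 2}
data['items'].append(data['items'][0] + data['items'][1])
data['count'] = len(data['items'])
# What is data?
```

After line 1: data = {'items': [49, 44], 'count': 2}
After line 2 (append 49 + 44 = 93): data = {'items': [49, 44, 93], 'count': 2}
After line 3 (count = len(items) = 3): data = {'items': [49, 44, 93], 'count': 3}

{'items': [49, 44, 93], 'count': 3}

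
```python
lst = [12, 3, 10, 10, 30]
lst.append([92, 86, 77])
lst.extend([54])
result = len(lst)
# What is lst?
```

After line 1: lst = [12, 3, 10, 10, 30]
After line 2 (append adds [92, 86, 77] as single element): lst = [12, 3, 10, 10, 30, [92, 86, 77]]
After line 3 (extend unpacks [54], adds 54): lst = [12, 3, 10, 10, 30, [92, 86, 77], 54]
After line 4: result = len(lst) = 7

[12, 3, 10, 10, 30, [92, 86, 77], 54]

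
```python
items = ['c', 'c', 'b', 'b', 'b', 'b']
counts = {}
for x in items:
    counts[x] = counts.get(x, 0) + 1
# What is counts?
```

Initial: counts = {}, items = ['c', 'c', 'b', 'b', 'b', 'b']
See 'c': counts = {'c': 1}
See 'c': counts = {'c': 2}
See 'b': counts = {'c': 2, 'b': 1}
See 'b': counts = {'c': 2, 'b': 2}
See 'b': counts = {'c': 2, 'b': 3}
See 'b': counts = {'c': 2, 'b': 4}

{'c': 2, 'b': 4}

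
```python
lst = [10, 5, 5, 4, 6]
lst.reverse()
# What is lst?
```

[6, 4, 5, 5, 10]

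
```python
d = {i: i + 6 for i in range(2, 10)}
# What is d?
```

{2: 8, 3: 9, 4: 10, 5: 11, 6: 12, 7: 13, 8: 14, 9: 15}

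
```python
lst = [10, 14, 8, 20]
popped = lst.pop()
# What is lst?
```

[10, 14, 8]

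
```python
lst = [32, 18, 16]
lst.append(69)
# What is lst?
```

[32, 18, 16, 69]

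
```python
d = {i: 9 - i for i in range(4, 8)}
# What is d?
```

{4: 5, 5: 4, 6: 3, 7: 2}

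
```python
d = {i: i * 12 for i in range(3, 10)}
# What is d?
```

{3: 36, 4: 48, 5: 60, 6: 72, 7: 84, 8: 96, 9: 108}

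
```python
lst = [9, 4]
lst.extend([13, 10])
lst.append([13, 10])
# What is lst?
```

After line 1: lst = [9, 4]
After line 2 (extend unpacks [13, 10]): lst = [9, 4, 13, 10]
After line 3 (append adds [13, 10] as single element): lst = [9, 4, 13, 10, [13, 10]]

[9, 4, 13, 10, [13, 10]]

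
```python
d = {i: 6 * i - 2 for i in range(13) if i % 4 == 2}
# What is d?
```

{2: 10, 6: 34, 10: 58}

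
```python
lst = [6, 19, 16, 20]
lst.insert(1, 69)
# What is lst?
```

[6, 69, 19, 16, 20]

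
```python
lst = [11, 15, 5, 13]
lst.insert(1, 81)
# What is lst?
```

[11, 81, 15, 5, 13]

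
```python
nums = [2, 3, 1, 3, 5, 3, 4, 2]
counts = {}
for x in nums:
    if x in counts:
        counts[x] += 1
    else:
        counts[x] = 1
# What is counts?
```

Initial: counts = {}, nums = [2, 3, 1, 3, 5, 3, 4, 2]
See 2: counts = {2: 1}
See 3: counts = {2: 1, 3: 1}
See 1: counts = {2: 1, 3: 1, 1: 1}
See 3: counts = {2: 1, 3: 2, 1: 1}
See 5: counts = {2: 1, 3: 2, 1: 1, 5: 1}
See 3: counts = {2: 1, 3: 3, 1: 1, 5: 1}
See 4: counts = {2: 1, 3: 3, 1: 1, 5: 1, 4: 1}
See 2: counts = {2: 2, 3: 3, 1: 1, 5: 1, 4: 1}

{2: 2, 3: 3, 1: 1, 5: 1, 4: 1}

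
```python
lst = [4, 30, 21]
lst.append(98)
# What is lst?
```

[4, 30, 21, 98]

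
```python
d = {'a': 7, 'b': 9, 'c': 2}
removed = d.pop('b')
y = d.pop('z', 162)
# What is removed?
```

After line 1: d = {'a': 7, 'b': 9, 'c': 2}
After line 2 (pop 'b' returns 9): d = {'a': 7, 'c': 2}, removed = 9
After line 3 (pop 'z' missing, returns default 162): d = {'a': 7, 'c': 2}, y = 162

9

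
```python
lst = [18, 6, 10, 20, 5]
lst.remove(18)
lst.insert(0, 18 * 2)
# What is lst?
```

After line 1: lst = [18, 6, 10, 20, 5]
After line 2 (remove first 18): lst = [6, 10, 20, 5]
After line 3 (insert 36 at index 0): lst = [36, 6, 10, 20, 5]

[36, 6, 10, 20, 5]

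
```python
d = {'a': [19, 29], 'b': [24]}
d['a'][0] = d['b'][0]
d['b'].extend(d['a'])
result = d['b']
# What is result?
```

After line 1: d = {'a': [19, 29], 'b': [24]}
After line 2 (a[0] = b[0] = 24): d = {'a': [24, 29], 'b': [24]}
After line 3 (b.extend(a) appends [24, 29]): d = {'a': [24, 29], 'b': [24, 24, 29]}
After line 4: result = d['b'] = [24, 24, 29]

[24, 24, 29]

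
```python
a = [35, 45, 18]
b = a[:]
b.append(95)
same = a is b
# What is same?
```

After line 1: a = [35, 45, 18]
After line 2 (b = a[:] is a shallow copy, new object): a = [35, 45, 18], b = [35, 45, 18]
After line 3 (append only mutates b): a = [35, 45, 18], b = [35, 45, 18, 95]
After line 4 (same = a is b; different objects -> False): same = False

False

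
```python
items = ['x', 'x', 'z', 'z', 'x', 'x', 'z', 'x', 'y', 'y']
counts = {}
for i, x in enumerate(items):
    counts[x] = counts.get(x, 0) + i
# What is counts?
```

Initial: counts = {}, items = ['x', 'x', 'z', 'z', 'x', 'x', 'z', 'x', 'y', 'y']
i=0, x='x': counts = {'x': 0}
i=1, x='x': counts = {'x': 1}
i=2, x='z': counts = {'x': 1, 'z': 2}
i=3, x='z': counts = {'x': 1, 'z': 5}
i=4, x='x': counts = {'x': 5, 'z': 5}
i=5, x='x': counts = {'x': 10, 'z': 5}
i=6, x='z': counts = {'x': 10, 'z': 11}
i=7, x='x': counts = {'x': 17, 'z': 11}
i=8, x='y': counts = {'x': 17, 'z': 11, 'y': 8}
i=9, x='y': counts = {'x': 17, 'z': 11, 'y': 17}

{'x': 17, 'z': 11, 'y': 17}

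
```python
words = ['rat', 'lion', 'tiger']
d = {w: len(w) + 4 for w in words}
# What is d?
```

{'rat': 7, 'lion': 8, 'tiger': 9}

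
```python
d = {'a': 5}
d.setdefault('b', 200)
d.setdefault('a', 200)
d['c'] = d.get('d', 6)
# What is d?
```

After line 1: d = {'a': 5}
After line 2 (setdefault adds 'b'=200): d = {'a': 5, 'b': 200}
After line 3 (setdefault 'a' no-op, already exists): d = {'a': 5, 'b': 200}
After line 4 (get('d', 6) returns default since 'd' not in d): d = {'a': 5, 'b': 200, 'c': 6}

{'a': 5, 'b': 200, 'c': 6}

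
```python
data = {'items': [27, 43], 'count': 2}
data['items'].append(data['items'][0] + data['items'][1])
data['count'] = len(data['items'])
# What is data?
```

After line 1: data = {'items': [27, 43], 'count': 2}
After line 2 (append 27 + 43 = 70): data = {'items': [27, 43, 70], 'count': 2}
After line 3 (count = len(items) = 3): data = {'items': [27, 43, 70], 'count': 3}

{'items': [27, 43, 70], 'count': 3}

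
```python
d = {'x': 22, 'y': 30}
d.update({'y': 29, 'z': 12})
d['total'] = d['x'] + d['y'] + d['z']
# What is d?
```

After line 1: d = {'x': 22, 'y': 30}
After line 2 (y overwritten, z added): d = {'x': 22, 'y': 29, 'z': 12}
After line 3 (total = 22 + 29 + 12 = 63): d = {'x': 22, 'y': 29, 'z': 12, 'total': 63}

{'x': 22, 'y': 29, 'z': 12, 'total': 63}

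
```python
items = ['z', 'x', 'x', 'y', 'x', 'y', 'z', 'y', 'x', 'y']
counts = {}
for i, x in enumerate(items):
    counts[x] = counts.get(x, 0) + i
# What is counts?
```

Initial: counts = {}, items = ['z', 'x', 'x', 'y', 'x', 'y', 'z', 'y', 'x', 'y']
i=0, x='z': counts = {'z': 0}
i=1, x='x': counts = {'z': 0, 'x': 1}
i=2, x='x': counts = {'z': 0, 'x': 3}
i=3, x='y': counts = {'z': 0, 'x': 3, 'y': 3}
i=4, x='x': counts = {'z': 0, 'x': 7, 'y': 3}
i=5, x='y': counts = {'z': 0, 'x': 7, 'y': 8}
i=6, x='z': counts = {'z': 6, 'x': 7, 'y': 8}
i=7, x='y': counts = {'z': 6, 'x': 7, 'y': 15}
i=8, x='x': counts = {'z': 6, 'x': 15, 'y': 15}
i=9, x='y': counts = {'z': 6, 'x': 15, 'y': 24}

{'z': 6, 'x': 15, 'y': 24}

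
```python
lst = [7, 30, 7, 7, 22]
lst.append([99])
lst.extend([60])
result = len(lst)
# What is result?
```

After line 1: lst = [7, 30, 7, 7, 22]
After line 2 (append adds [99] as single element): lst = [7, 30, 7, 7, 22, [99]]
After line 3 (extend unpacks [60], adds 60): lst = [7, 30, 7, 7, 22, [99], 60]
After line 4: result = len(lst) = 7

7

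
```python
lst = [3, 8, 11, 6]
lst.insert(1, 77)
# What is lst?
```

[3, 77, 8, 11, 6]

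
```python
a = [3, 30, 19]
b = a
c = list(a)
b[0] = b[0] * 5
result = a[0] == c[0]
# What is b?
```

After line 1: a = [3, 30, 19]
After line 2 (b = a, alias): a = [3, 30, 19], b = [3, 30, 19]
After line 3 (c = list(a) is a copy, new object): c = [3, 30, 19]
After line 4 (b[0] = 3 * 5 = 15; mutates shared a/b): a = b = [15, 30, 19], c = [3, 30, 19]
After line 5 (a[0] = 15, c[0] = 3; result = False)

[15, 30, 19]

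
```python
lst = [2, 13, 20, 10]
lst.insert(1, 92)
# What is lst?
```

[2, 92, 13, 20, 10]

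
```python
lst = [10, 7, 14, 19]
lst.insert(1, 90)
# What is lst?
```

[10, 90, 7, 14, 19]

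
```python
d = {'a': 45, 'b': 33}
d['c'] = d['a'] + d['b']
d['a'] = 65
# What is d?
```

After line 1: d = {'a': 45, 'b': 33}
After line 2 (d['c'] = 45 + 33): d = {'a': 45, 'b': 33, 'c': 78}
After line 3: d = {'a': 65, 'b': 33, 'c': 78}

{'a': 65, 'b': 33, 'c': 78}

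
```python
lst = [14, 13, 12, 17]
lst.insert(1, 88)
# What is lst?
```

[14, 88, 13, 12, 17]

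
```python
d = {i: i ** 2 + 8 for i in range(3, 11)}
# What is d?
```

{3: 17, 4: 24, 5: 33, 6: 44, 7: 57, 8: 72, 9: 89, 10: 108}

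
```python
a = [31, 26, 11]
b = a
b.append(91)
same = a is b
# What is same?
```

After line 1: a = [31, 26, 11]
After line 2 (b = a is an alias, same object): a = [31, 26, 11], b = [31, 26, 11]
After line 3 (b.append mutates the shared list): a = [31, 26, 11, 91], b = [31, 26, 11, 91]
After line 4 (same = a is b; same object -> True): same = True

True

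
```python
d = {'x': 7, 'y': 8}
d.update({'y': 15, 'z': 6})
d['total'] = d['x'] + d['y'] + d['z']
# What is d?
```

After line 1: d = {'x': 7, 'y': 8}
After line 2 (y overwritten, z added): d = {'x': 7, 'y': 15, 'z': 6}
After line 3 (total = 7 + 15 + 6 = 28): d = {'x': 7, 'y': 15, 'z': 6, 'total': 28}

{'x': 7, 'y': 15, 'z': 6, 'total': 28}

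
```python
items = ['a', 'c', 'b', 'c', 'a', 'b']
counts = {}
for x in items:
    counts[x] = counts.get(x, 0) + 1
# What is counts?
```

Initial: counts = {}, items = ['a', 'c', 'b', 'c', 'a', 'b']
See 'a': counts = {'a': 1}
See 'c': counts = {'a': 1, 'c': 1}
See 'b': counts = {'a': 1, 'c': 1, 'b': 1}
See 'c': counts = {'a': 1, 'c': 2, 'b': 1}
See 'a': counts = {'a': 2, 'c': 2, 'b': 1}
See 'b': counts = {'a': 2, 'c': 2, 'b': 2}

{'a': 2, 'c': 2, 'b': 2}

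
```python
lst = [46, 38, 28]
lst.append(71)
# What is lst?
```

[46, 38, 28, 71]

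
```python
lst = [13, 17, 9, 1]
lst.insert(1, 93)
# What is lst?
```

[13, 93, 17, 9, 1]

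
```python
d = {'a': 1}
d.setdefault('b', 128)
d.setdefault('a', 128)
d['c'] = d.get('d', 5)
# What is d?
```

After line 1: d = {'a': 1}
After line 2 (setdefault adds 'b'=128): d = {'a': 1, 'b': 128}
After line 3 (setdefault 'a' no-op, already exists): d = {'a': 1, 'b': 128}
After line 4 (get('d', 5) returns default since 'd' not in d): d = {'a': 1, 'b': 128, 'c': 5}

{'a': 1, 'b': 128, 'c': 5}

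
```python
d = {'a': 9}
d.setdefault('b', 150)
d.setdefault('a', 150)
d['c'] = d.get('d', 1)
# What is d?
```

After line 1: d = {'a': 9}
After line 2 (setdefault adds 'b'=150): d = {'a': 9, 'b': 150}
After line 3 (setdefault 'a' no-op, already exists): d = {'a': 9, 'b': 150}
After line 4 (get('d', 1) returns default since 'd' not in d): d = {'a': 9, 'b': 150, 'c': 1}

{'a': 9, 'b': 150, 'c': 1}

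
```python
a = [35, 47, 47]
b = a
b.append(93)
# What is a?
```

After line 1: a = [35, 47, 47]
After line 2 (b = a is an alias, same object): a = [35, 47, 47], b = [35, 47, 47]
After line 3 (b.append mutates the shared list): a = [35, 47, 47, 93], b = [35, 47, 47, 93]

[35, 47, 47, 93]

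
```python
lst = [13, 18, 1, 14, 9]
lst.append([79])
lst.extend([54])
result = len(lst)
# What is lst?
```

After line 1: lst = [13, 18, 1, 14, 9]
After line 2 (append adds [79] as single element): lst = [13, 18, 1, 14, 9, [79]]
After line 3 (extend unpacks [54], adds 54): lst = [13, 18, 1, 14, 9, [79], 54]
After line 4: result = len(lst) = 7

[13, 18, 1, 14, 9, [79], 54]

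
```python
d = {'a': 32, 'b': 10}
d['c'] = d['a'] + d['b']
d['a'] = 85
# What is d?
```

After line 1: d = {'a': 32, 'b': 10}
After line 2 (d['c'] = 32 + 10): d = {'a': 32, 'b': 10, 'c': 42}
After line 3: d = {'a': 85, 'b': 10, 'c': 42}

{'a': 85, 'b': 10, 'c': 42}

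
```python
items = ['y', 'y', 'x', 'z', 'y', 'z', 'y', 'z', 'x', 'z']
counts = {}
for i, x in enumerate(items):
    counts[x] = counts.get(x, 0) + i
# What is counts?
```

Initial: counts = {}, items = ['y', 'y', 'x', 'z', 'y', 'z', 'y', 'z', 'x', 'z']
i=0, x='y': counts = {'y': 0}
i=1, x='y': counts = {'y': 1}
i=2, x='x': counts = {'y': 1, 'x': 2}
i=3, x='z': counts = {'y': 1, 'x': 2, 'z': 3}
i=4, x='y': counts = {'y': 5, 'x': 2, 'z': 3}
i=5, x='z': counts = {'y': 5, 'x': 2, 'z': 8}
i=6, x='y': counts = {'y': 11, 'x': 2, 'z': 8}
i=7, x='z': counts = {'y': 11, 'x': 2, 'z': 15}
i=8, x='x': counts = {'y': 11, 'x': 10, 'z': 15}
i=9, x='z': counts = {'y': 11, 'x': 10, 'z': 24}

{'y': 11, 'x': 10, 'z': 24}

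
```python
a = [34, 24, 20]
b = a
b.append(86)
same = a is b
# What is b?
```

After line 1: a = [34, 24, 20]
After line 2 (b = a is an alias, same object): a = [34, 24, 20], b = [34, 24, 20]
After line 3 (b.append mutates the shared list): a = [34, 24, 20, 86], b = [34, 24, 20, 86]
After line 4 (same = a is b; same object -> True): same = True

[34, 24, 20, 86]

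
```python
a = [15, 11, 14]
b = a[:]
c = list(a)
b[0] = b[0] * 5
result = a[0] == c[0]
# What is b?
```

After line 1: a = [15, 11, 14]
After line 2 (b = a[:], copy): a = [15, 11, 14], b = [15, 11, 14]
After line 3 (c = list(a) is a copy, new object): c = [15, 11, 14]
After line 4 (b[0] = 15 * 5 = 75; only b mutates (copy)): a = [15, 11, 14], b = [75, 11, 14], c = [15, 11, 14]
After line 5 (a[0] = 15, c[0] = 15; result = True)

[75, 11, 14]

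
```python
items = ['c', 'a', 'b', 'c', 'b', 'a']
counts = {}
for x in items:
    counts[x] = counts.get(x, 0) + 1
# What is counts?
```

Initial: counts = {}, items = ['c', 'a', 'b', 'c', 'b', 'a']
See 'c': counts = {'c': 1}
See 'a': counts = {'c': 1, 'a': 1}
See 'b': counts = {'c': 1, 'a': 1, 'b': 1}
See 'c': counts = {'c': 2, 'a': 1, 'b': 1}
See 'b': counts = {'c': 2, 'a': 1, 'b': 2}
See 'a': counts = {'c': 2, 'a': 2, 'b': 2}

{'c': 2, 'a': 2, 'b': 2}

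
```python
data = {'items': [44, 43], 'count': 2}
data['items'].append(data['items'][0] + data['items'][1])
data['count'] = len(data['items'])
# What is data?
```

After line 1: data = {'items': [44, 43], 'count': 2}
After line 2 (append 44 + 43 = 87): data = {'items': [44, 43, 87], 'count': 2}
After line 3 (count = len(items) = 3): data = {'items': [44, 43, 87], 'count': 3}

{'items': [44, 43, 87], 'count': 3}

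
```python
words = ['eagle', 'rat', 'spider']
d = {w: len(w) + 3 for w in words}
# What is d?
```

{'eagle': 8, 'rat': 6, 'spider': 9}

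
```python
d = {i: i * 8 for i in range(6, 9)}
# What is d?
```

{6: 48, 7: 56, 8: 64}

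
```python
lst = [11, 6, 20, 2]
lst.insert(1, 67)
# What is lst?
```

[11, 67, 6, 20, 2]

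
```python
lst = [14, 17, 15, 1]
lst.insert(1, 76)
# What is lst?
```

[14, 76, 17, 15, 1]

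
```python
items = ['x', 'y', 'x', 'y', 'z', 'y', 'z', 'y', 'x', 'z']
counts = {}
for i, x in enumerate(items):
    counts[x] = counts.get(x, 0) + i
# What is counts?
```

Initial: counts = {}, items = ['x', 'y', 'x', 'y', 'z', 'y', 'z', 'y', 'x', 'z']
i=0, x='x': counts = {'x': 0}
i=1, x='y': counts = {'x': 0, 'y': 1}
i=2, x='x': counts = {'x': 2, 'y': 1}
i=3, x='y': counts = {'x': 2, 'y': 4}
i=4, x='z': counts = {'x': 2, 'y': 4, 'z': 4}
i=5, x='y': counts = {'x': 2, 'y': 9, 'z': 4}
i=6, x='z': counts = {'x': 2, 'y': 9, 'z': 10}
i=7, x='y': counts = {'x': 2, 'y': 16, 'z': 10}
i=8, x='x': counts = {'x': 10, 'y': 16, 'z': 10}
i=9, x='z': counts = {'x': 10, 'y': 16, 'z': 19}

{'x': 10, 'y': 16, 'z': 19}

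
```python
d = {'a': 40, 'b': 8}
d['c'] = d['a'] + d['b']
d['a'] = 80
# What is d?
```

After line 1: d = {'a': 40, 'b': 8}
After line 2 (d['c'] = 40 + 8): d = {'a': 40, 'b': 8, 'c': 48}
After line 3: d = {'a': 80, 'b': 8, 'c': 48}

{'a': 80, 'b': 8, 'c': 48}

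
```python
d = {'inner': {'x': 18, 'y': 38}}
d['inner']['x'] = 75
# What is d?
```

After line 1: d = {'inner': {'x': 18, 'y': 38}}
After line 2 (inner x overwritten): d = {'inner': {'x': 75, 'y': 38}}

{'inner': {'x': 75, 'y': 38}}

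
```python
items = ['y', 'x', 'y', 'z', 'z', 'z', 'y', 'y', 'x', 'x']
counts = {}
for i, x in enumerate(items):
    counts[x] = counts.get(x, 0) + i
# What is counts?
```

Initial: counts = {}, items = ['y', 'x', 'y', 'z', 'z', 'z', 'y', 'y', 'x', 'x']
i=0, x='y': counts = {'y': 0}
i=1, x='x': counts = {'y': 0, 'x': 1}
i=2, x='y': counts = {'y': 2, 'x': 1}
i=3, x='z': counts = {'y': 2, 'x': 1, 'z': 3}
i=4, x='z': counts = {'y': 2, 'x': 1, 'z': 7}
i=5, x='z': counts = {'y': 2, 'x': 1, 'z': 12}
i=6, x='y': counts = {'y': 8, 'x': 1, 'z': 12}
i=7, x='y': counts = {'y': 15, 'x': 1, 'z': 12}
i=8, x='x': counts = {'y': 15, 'x': 9, 'z': 12}
i=9, x='x': counts = {'y': 15, 'x': 18, 'z': 12}

{'y': 15, 'x': 18, 'z': 12}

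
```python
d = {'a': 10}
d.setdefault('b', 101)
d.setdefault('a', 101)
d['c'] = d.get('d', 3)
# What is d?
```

After line 1: d = {'a': 10}
After line 2 (setdefault adds 'b'=101): d = {'a': 10, 'b': 101}
After line 3 (setdefault 'a' no-op, already exists): d = {'a': 10, 'b': 101}
After line 4 (get('d', 3) returns default since 'd' not in d): d = {'a': 10, 'b': 101, 'c': 3}

{'a': 10, 'b': 101, 'c': 3}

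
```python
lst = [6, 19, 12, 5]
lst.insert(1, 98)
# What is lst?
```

[6, 98, 19, 12, 5]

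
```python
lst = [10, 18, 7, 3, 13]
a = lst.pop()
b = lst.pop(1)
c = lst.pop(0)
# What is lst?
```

After line 1: lst = [10, 18, 7, 3, 13]
After line 2 (pop() -> a = 13): lst = [10, 18, 7, 3]
After line 3 (pop(1) -> b = 18): lst = [10, 7, 3]
After line 4 (pop(0) -> c = 10): lst = [7, 3]

[7, 3]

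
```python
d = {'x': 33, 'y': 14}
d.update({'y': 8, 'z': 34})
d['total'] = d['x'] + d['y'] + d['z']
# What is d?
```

After line 1: d = {'x': 33, 'y': 14}
After line 2 (y overwritten, z added): d = {'x': 33, 'y': 8, 'z': 34}
After line 3 (total = 33 + 8 + 34 = 75): d = {'x': 33, 'y': 8, 'z': 34, 'total': 75}

{'x': 33, 'y': 8, 'z': 34, 'total': 75}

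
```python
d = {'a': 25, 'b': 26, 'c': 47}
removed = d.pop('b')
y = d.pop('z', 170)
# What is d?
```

After line 1: d = {'a': 25, 'b': 26, 'c': 47}
After line 2 (pop 'b' returns 26): d = {'a': 25, 'c': 47}, removed = 26
After line 3 (pop 'z' missing, returns default 170): d = {'a': 25, 'c': 47}, y = 170

{'a': 25, 'c': 47}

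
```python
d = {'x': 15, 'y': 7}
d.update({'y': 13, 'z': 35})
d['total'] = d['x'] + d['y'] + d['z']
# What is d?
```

After line 1: d = {'x': 15, 'y': 7}
After line 2 (y overwritten, z added): d = {'x': 15, 'y': 13, 'z': 35}
After line 3 (total = 15 + 13 + 35 = 63): d = {'x': 15, 'y': 13, 'z': 35, 'total': 63}

{'x': 15, 'y': 13, 'z': 35, 'total': 63}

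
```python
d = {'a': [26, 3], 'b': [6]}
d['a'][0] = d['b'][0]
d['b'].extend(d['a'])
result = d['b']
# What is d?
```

After line 1: d = {'a': [26, 3], 'b': [6]}
After line 2 (a[0] = b[0] = 6): d = {'a': [6, 3], 'b': [6]}
After line 3 (b.extend(a) appends [6, 3]): d = {'a': [6, 3], 'b': [6, 6, 3]}
After line 4: result = d['b'] = [6, 6, 3]

{'a': [6, 3], 'b': [6, 6, 3]}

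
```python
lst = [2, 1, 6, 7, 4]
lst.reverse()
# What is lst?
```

[4, 7, 6, 1, 2]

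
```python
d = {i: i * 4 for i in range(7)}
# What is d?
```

{0: 0, 1: 4, 2: 8, 3: 12, 4: 16, 5: 20, 6: 24}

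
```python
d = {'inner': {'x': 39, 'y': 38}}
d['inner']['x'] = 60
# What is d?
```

After line 1: d = {'inner': {'x': 39, 'y': 38}}
After line 2 (inner x overwritten): d = {'inner': {'x': 60, 'y': 38}}

{'inner': {'x': 60, 'y': 38}}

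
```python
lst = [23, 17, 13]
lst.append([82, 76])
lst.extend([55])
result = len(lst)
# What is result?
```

After line 1: lst = [23, 17, 13]
After line 2 (append adds [82, 76] as single element): lst = [23, 17, 13, [82, 76]]
After line 3 (extend unpacks [55], adds 55): lst = [23, 17, 13, [82, 76], 55]
After line 4: result = len(lst) = 5

5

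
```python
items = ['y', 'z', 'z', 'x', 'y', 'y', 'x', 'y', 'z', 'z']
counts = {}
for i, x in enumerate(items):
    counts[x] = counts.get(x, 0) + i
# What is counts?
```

Initial: counts = {}, items = ['y', 'z', 'z', 'x', 'y', 'y', 'x', 'y', 'z', 'z']
i=0, x='y': counts = {'y': 0}
i=1, x='z': counts = {'y': 0, 'z': 1}
i=2, x='z': counts = {'y': 0, 'z': 3}
i=3, x='x': counts = {'y': 0, 'z': 3, 'x': 3}
i=4, x='y': counts = {'y': 4, 'z': 3, 'x': 3}
i=5, x='y': counts = {'y': 9, 'z': 3, 'x': 3}
i=6, x='x': counts = {'y': 9, 'z': 3, 'x': 9}
i=7, x='y': counts = {'y': 16, 'z': 3, 'x': 9}
i=8, x='z': counts = {'y': 16, 'z': 11, 'x': 9}
i=9, x='z': counts = {'y': 16, 'z': 20, 'x': 9}

{'y': 16, 'z': 20, 'x': 9}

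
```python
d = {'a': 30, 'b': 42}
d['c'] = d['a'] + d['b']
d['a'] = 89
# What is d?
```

After line 1: d = {'a': 30, 'b': 42}
After line 2 (d['c'] = 30 + 42): d = {'a': 30, 'b': 42, 'c': 72}
After line 3: d = {'a': 89, 'b': 42, 'c': 72}

{'a': 89, 'b': 42, 'c': 72}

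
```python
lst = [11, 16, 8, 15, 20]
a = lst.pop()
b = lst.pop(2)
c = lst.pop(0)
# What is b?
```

After line 1: lst = [11, 16, 8, 15, 20]
After line 2 (pop() -> a = 20): lst = [11, 16, 8, 15]
After line 3 (pop(2) -> b = 8): lst = [11, 16, 15]
After line 4 (pop(0) -> c = 11): lst = [16, 15]

8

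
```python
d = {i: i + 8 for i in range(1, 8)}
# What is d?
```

{1: 9, 2: 10, 3: 11, 4: 12, 5: 13, 6: 14, 7: 15}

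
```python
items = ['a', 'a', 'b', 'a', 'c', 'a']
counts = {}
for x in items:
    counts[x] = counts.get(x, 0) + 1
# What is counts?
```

Initial: counts = {}, items = ['a', 'a', 'b', 'a', 'c', 'a']
See 'a': counts = {'a': 1}
See 'a': counts = {'a': 2}
See 'b': counts = {'a': 2, 'b': 1}
See 'a': counts = {'a': 3, 'b': 1}
See 'c': counts = {'a': 3, 'b': 1, 'c': 1}
See 'a': counts = {'a': 4, 'b': 1, 'c': 1}

{'a': 4, 'b': 1, 'c': 1}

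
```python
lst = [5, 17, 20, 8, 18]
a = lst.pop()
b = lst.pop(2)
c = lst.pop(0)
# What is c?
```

After line 1: lst = [5, 17, 20, 8, 18]
After line 2 (pop() -> a = 18): lst = [5, 17, 20, 8]
After line 3 (pop(2) -> b = 20): lst = [5, 17, 8]
After line 4 (pop(0) -> c = 5): lst = [17, 8]

5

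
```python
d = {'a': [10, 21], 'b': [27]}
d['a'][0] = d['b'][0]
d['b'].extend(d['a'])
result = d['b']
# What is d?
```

After line 1: d = {'a': [10, 21], 'b': [27]}
After line 2 (a[0] = b[0] = 27): d = {'a': [27, 21], 'b': [27]}
After line 3 (b.extend(a) appends [27, 21]): d = {'a': [27, 21], 'b': [27, 27, 21]}
After line 4: result = d['b'] = [27, 27, 21]

{'a': [27, 21], 'b': [27, 27, 21]}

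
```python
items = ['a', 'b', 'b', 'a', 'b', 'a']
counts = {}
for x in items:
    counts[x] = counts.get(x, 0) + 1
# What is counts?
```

Initial: counts = {}, items = ['a', 'b', 'b', 'a', 'b', 'a']
See 'a': counts = {'a': 1}
See 'b': counts = {'a': 1, 'b': 1}
See 'b': counts = {'a': 1, 'b': 2}
See 'a': counts = {'a': 2, 'b': 2}
See 'b': counts = {'a': 2, 'b': 3}
See 'a': counts = {'a': 3, 'b': 3}

{'a': 3, 'b': 3}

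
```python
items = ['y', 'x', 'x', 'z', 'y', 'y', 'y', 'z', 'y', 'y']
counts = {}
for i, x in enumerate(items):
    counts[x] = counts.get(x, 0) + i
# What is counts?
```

Initial: counts = {}, items = ['y', 'x', 'x', 'z', 'y', 'y', 'y', 'z', 'y', 'y']
i=0, x='y': counts = {'y': 0}
i=1, x='x': counts = {'y': 0, 'x': 1}
i=2, x='x': counts = {'y': 0, 'x': 3}
i=3, x='z': counts = {'y': 0, 'x': 3, 'z': 3}
i=4, x='y': counts = {'y': 4, 'x': 3, 'z': 3}
i=5, x='y': counts = {'y': 9, 'x': 3, 'z': 3}
i=6, x='y': counts = {'y': 15, 'x': 3, 'z': 3}
i=7, x='z': counts = {'y': 15, 'x': 3, 'z': 10}
i=8, x='y': counts = {'y': 23, 'x': 3, 'z': 10}
i=9, x='y': counts = {'y': 32, 'x': 3, 'z': 10}

{'y': 32, 'x': 3, 'z': 10}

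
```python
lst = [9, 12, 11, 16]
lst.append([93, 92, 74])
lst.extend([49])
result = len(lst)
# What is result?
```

After line 1: lst = [9, 12, 11, 16]
After line 2 (append adds [93, 92, 74] as single element): lst = [9, 12, 11, 16, [93, 92, 74]]
After line 3 (extend unpacks [49], adds 49): lst = [9, 12, 11, 16, [93, 92, 74], 49]
After line 4: result = len(lst) = 6

6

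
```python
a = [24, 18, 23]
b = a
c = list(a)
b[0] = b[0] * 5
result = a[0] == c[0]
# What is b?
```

After line 1: a = [24, 18, 23]
After line 2 (b = a, alias): a = [24, 18, 23], b = [24, 18, 23]
After line 3 (c = list(a) is a copy, new object): c = [24, 18, 23]
After line 4 (b[0] = 24 * 5 = 120; mutates shared a/b): a = b = [120, 18, 23], c = [24, 18, 23]
After line 5 (a[0] = 120, c[0] = 24; result = False)

[120, 18, 23]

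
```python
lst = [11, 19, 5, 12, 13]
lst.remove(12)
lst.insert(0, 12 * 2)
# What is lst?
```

After line 1: lst = [11, 19, 5, 12, 13]
After line 2 (remove first 12): lst = [11, 19, 5, 13]
After line 3 (insert 24 at index 0): lst = [24, 11, 19, 5, 13]

[24, 11, 19, 5, 13]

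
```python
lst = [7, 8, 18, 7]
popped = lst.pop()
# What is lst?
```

[7, 8, 18]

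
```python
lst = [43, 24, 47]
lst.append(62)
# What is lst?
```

[43, 24, 47, 62]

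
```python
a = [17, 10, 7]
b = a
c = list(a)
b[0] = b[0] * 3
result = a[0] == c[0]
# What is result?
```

After line 1: a = [17, 10, 7]
After line 2 (b = a, alias): a = [17, 10, 7], b = [17, 10, 7]
After line 3 (c = list(a) is a copy, new object): c = [17, 10, 7]
After line 4 (b[0] = 17 * 3 = 51; mutates shared a/b): a = b = [51, 10, 7], c = [17, 10, 7]
After line 5 (a[0] = 51, c[0] = 17; result = False)

False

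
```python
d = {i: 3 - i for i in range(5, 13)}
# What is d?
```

{5: -2, 6: -3, 7: -4, 8: -5, 9: -6, 10: -7, 11: -8, 12: -9}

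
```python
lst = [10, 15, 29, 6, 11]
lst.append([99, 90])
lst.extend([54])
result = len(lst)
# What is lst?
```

After line 1: lst = [10, 15, 29, 6, 11]
After line 2 (append adds [99, 90] as single element): lst = [10, 15, 29, 6, 11, [99, 90]]
After line 3 (extend unpacks [54], adds 54): lst = [10, 15, 29, 6, 11, [99, 90], 54]
After line 4: result = len(lst) = 7

[10, 15, 29, 6, 11, [99, 90], 54]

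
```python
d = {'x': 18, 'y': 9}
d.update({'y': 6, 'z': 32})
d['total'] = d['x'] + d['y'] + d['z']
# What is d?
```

After line 1: d = {'x': 18, 'y': 9}
After line 2 (y overwritten, z added): d = {'x': 18, 'y': 6, 'z': 32}
After line 3 (total = 18 + 6 + 32 = 56): d = {'x': 18, 'y': 6, 'z': 32, 'total': 56}

{'x': 18, 'y': 6, 'z': 32, 'total': 56}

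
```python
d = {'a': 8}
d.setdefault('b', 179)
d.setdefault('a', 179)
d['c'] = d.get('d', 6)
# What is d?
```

After line 1: d = {'a': 8}
After line 2 (setdefault adds 'b'=179): d = {'a': 8, 'b': 179}
After line 3 (setdefault 'a' no-op, already exists): d = {'a': 8, 'b': 179}
After line 4 (get('d', 6) returns default since 'd' not in d): d = {'a': 8, 'b': 179, 'c': 6}

{'a': 8, 'b': 179, 'c': 6}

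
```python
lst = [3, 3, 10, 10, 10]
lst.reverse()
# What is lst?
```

[10, 10, 10, 3, 3]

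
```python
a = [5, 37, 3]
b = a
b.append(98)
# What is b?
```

After line 1: a = [5, 37, 3]
After line 2 (b = a is an alias, same object): a = [5, 37, 3], b = [5, 37, 3]
After line 3 (b.append mutates the shared list): a = [5, 37, 3, 98], b = [5, 37, 3, 98]

[5, 37, 3, 98]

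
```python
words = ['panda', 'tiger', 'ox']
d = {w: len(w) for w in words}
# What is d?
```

{'panda': 5, 'tiger': 5, 'ox': 2}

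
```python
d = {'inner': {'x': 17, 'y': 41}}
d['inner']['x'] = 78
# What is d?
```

After line 1: d = {'inner': {'x': 17, 'y': 41}}
After line 2 (inner x overwritten): d = {'inner': {'x': 78, 'y': 41}}

{'inner': {'x': 78, 'y': 41}}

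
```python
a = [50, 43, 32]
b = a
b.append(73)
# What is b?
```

After line 1: a = [50, 43, 32]
After line 2 (b = a is an alias, same object): a = [50, 43, 32], b = [50, 43, 32]
After line 3 (b.append mutates the shared list): a = [50, 43, 32, 73], b = [50, 43, 32, 73]

[50, 43, 32, 73]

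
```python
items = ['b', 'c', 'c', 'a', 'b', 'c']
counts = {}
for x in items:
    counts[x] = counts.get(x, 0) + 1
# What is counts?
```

Initial: counts = {}, items = ['b', 'c', 'c', 'a', 'b', 'c']
See 'b': counts = {'b': 1}
See 'c': counts = {'b': 1, 'c': 1}
See 'c': counts = {'b': 1, 'c': 2}
See 'a': counts = {'b': 1, 'c': 2, 'a': 1}
See 'b': counts = {'b': 2, 'c': 2, 'a': 1}
See 'c': counts = {'b': 2, 'c': 3, 'a': 1}

{'b': 2, 'c': 3, 'a': 1}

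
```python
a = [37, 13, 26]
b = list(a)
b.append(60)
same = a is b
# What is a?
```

After line 1: a = [37, 13, 26]
After line 2 (b = list(a) is a shallow copy, new object): a = [37, 13, 26], b = [37, 13, 26]
After line 3 (append only mutates b): a = [37, 13, 26], b = [37, 13, 26, 60]
After line 4 (same = a is b; different objects -> False): same = False

[37, 13, 26]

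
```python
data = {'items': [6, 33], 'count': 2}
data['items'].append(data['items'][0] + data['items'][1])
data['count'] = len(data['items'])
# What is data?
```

After line 1: data = {'items': [6, 33], 'count': 2}
After line 2 (append 6 + 33 = 39): data = {'items': [6, 33, 39], 'count': 2}
After line 3 (count = len(items) = 3): data = {'items': [6, 33, 39], 'count': 3}

{'items': [6, 33, 39], 'count': 3}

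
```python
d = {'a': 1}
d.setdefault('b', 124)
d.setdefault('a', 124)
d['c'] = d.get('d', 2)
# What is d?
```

After line 1: d = {'a': 1}
After line 2 (setdefault adds 'b'=124): d = {'a': 1, 'b': 124}
After line 3 (setdefault 'a' no-op, already exists): d = {'a': 1, 'b': 124}
After line 4 (get('d', 2) returns default since 'd' not in d): d = {'a': 1, 'b': 124, 'c': 2}

{'a': 1, 'b': 124, 'c': 2}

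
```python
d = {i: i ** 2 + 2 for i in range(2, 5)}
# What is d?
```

{2: 6, 3: 11, 4: 18}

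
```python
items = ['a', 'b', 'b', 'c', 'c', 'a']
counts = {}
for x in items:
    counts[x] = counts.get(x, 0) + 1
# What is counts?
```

Initial: counts = {}, items = ['a', 'b', 'b', 'c', 'c', 'a']
See 'a': counts = {'a': 1}
See 'b': counts = {'a': 1, 'b': 1}
See 'b': counts = {'a': 1, 'b': 2}
See 'c': counts = {'a': 1, 'b': 2, 'c': 1}
See 'c': counts = {'a': 1, 'b': 2, 'c': 2}
See 'a': counts = {'a': 2, 'b': 2, 'c': 2}

{'a': 2, 'b': 2, 'c': 2}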